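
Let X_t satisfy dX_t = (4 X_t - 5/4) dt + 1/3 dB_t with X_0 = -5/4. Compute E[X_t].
E[X_t] = 5/16 - 25*exp(4*t)/16

Taking expectations and using E[dB_t] = 0, the mean m(t) = E[X_t] satisfies the ODE m'(t) = a m(t) + b with m(0) = x_0. With a = 4, b = -5/4, x_0 = -5/4, the solution is
  m(t) = x_0 * exp(a t) + (b/a) * (exp(a t) - 1)
       = (-5/4) * exp(4 t) + ((-5/4)/4) * (exp(4 t) - 1)
       = 5/16 - 25*exp(4*t)/16.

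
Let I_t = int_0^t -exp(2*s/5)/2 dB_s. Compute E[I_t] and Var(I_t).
E[I_t] = 0; Var(I_t) = 5*exp(4*t/5)/16 - 5/16

The Itô integral of a deterministic integrand f(s) has mean 0 because each increment f(s) * (B_{s+ds} - B_s) has mean 0. By the Itô isometry:
  Var( int_0^t f(s) dB_s ) = E[ (int_0^t f(s) dB_s)^2 ] = int_0^t f(s)^2 ds.
Here f(s) = -exp(2*s/5)/2, so f(s)^2 = exp(4*s/5)/4. Integrate:
  int_0^t (exp(4*s/5)/4) ds = 5*exp(4*t/5)/16 - 5/16.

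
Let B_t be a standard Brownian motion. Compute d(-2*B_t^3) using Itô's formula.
d(-2*B_t^3) = (-6*B_t) dt + (-6*B_t^2) dB_t

Itô's formula for f(B_t) gives d f(B_t) = f'(B_t) dB_t + (1/2) f''(B_t) dt. Compute derivatives of f(x) = -2*x^3:
  f'(x)  = -6*x^2
  f''(x) = -12*x
Substitute x = B_t and multiply the f'' term by 1/2:
  drift     = (1/2) * (-12*x) evaluated at B_t = -6*B_t
  diffusion = (-6*x^2) evaluated at B_t = -6*B_t^2
Therefore d(-2*B_t^3) = (-6*B_t) dt + (-6*B_t^2) dB_t.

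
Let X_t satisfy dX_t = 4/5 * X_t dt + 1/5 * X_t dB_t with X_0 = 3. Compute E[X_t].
E[X_t] = 3*exp(4*t/5)

For GBM dX = mu X dt + sigma X dB with X_0 = x_0, apply Itô to Y = log X: dY = (mu - sigma^2/2) dt + sigma dB, so Y_t = log(x_0) + (mu - sigma^2/2) t + sigma B_t and hence X_t = x_0 * exp((mu - sigma^2/2) t + sigma B_t).
With mu = 4/5, sigma = 1/5, x_0 = 3, this gives:
  X_t = 3 * exp((39/50) * t + (1/5) * B_t).
Since sigma*B_t ~ Normal(0, sigma^2 t), E[exp(sigma*B_t)] = exp(sigma^2 t / 2); so E[X_t] = x_0 * exp((mu - sigma^2/2) t) * exp(sigma^2 t / 2) = x_0 * exp(mu t) = 3*exp(4*t/5).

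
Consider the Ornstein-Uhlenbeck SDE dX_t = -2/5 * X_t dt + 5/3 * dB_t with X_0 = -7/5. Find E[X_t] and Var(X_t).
E[X_t] = -7*exp(-2*t/5)/5; Var(X_t) = 125/36 - 125*exp(-4*t/5)/36

The OU SDE dX = -theta X dt + sigma dB admits the integrating factor exp(theta t): d(exp(theta t) X_t) = sigma exp(theta t) dB_t. Integrating from 0 to t:
  X_t = x_0 * exp(-theta t) + sigma * int_0^t exp(-theta (t-s)) dB_s.
The Itô integral has mean 0 and (by the Itô isometry) variance sigma^2 * int_0^t exp(-2 theta (t - s)) ds = sigma^2 * (1 - exp(-2 theta t)) / (2 theta).
With theta = 2/5, sigma = 5/3, x_0 = -7/5:
  E[X_t] = -7/5 * exp(-2/5 t) = -7*exp(-2*t/5)/5
  Var(X_t) = (5/3)^2 * (1 - exp(-2*2/5 t)) / (2 * 2/5) = 125/36 - 125*exp(-4*t/5)/36.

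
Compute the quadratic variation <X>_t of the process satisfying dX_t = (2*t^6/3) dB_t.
<X>_t = 4*t^13/117

For an Itô process dX_t = a(t) dt + b(t) dB_t, the quadratic variation is <X>_t = int_0^t b(s)^2 ds (the drift term does not contribute). Here b(s) = 2*s^6/3, so
  b(s)^2 = 4*s^12/9.
Integrating from 0 to t:
  <X>_t = int_0^t (4*s^12/9) ds = 4*t^13/117.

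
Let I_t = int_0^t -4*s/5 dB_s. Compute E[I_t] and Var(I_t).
E[I_t] = 0; Var(I_t) = 16*t^3/75

The Itô integral of a deterministic integrand f(s) has mean 0 because each increment f(s) * (B_{s+ds} - B_s) has mean 0. By the Itô isometry:
  Var( int_0^t f(s) dB_s ) = E[ (int_0^t f(s) dB_s)^2 ] = int_0^t f(s)^2 ds.
Here f(s) = -4*s/5, so f(s)^2 = 16*s^2/25. Integrate:
  int_0^t (16*s^2/25) ds = 16*t^3/75.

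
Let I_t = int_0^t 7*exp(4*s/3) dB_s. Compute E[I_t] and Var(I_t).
E[I_t] = 0; Var(I_t) = 147*exp(8*t/3)/8 - 147/8

The Itô integral of a deterministic integrand f(s) has mean 0 because each increment f(s) * (B_{s+ds} - B_s) has mean 0. By the Itô isometry:
  Var( int_0^t f(s) dB_s ) = E[ (int_0^t f(s) dB_s)^2 ] = int_0^t f(s)^2 ds.
Here f(s) = 7*exp(4*s/3), so f(s)^2 = 49*exp(8*s/3). Integrate:
  int_0^t (49*exp(8*s/3)) ds = 147*exp(8*t/3)/8 - 147/8.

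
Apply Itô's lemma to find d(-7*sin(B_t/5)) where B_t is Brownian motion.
d(-7*sin(B_t/5)) = (7*sin(B_t/5)/50) dt + (-7*cos(B_t/5)/5) dB_t

Itô's formula for f(B_t) gives d f(B_t) = f'(B_t) dB_t + (1/2) f''(B_t) dt. Compute derivatives of f(x) = -7*sin(x/5):
  f'(x)  = -7*cos(x/5)/5
  f''(x) = 7*sin(x/5)/25
Substitute x = B_t and multiply the f'' term by 1/2:
  drift     = (1/2) * (7*sin(x/5)/25) evaluated at B_t = 7*sin(B_t/5)/50
  diffusion = (-7*cos(x/5)/5) evaluated at B_t = -7*cos(B_t/5)/5
Therefore d(-7*sin(B_t/5)) = (7*sin(B_t/5)/50) dt + (-7*cos(B_t/5)/5) dB_t.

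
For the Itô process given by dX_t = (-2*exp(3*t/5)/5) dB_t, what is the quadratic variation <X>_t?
<X>_t = 2*exp(6*t/5)/15 - 2/15

For an Itô process dX_t = a(t) dt + b(t) dB_t, the quadratic variation is <X>_t = int_0^t b(s)^2 ds (the drift term does not contribute). Here b(s) = -2*exp(3*s/5)/5, so
  b(s)^2 = 4*exp(6*s/5)/25.
Integrating from 0 to t:
  <X>_t = int_0^t (4*exp(6*s/5)/25) ds = 2*exp(6*t/5)/15 - 2/15.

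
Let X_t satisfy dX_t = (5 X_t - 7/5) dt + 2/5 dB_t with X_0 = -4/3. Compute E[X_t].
E[X_t] = 7/25 - 121*exp(5*t)/75

Taking expectations and using E[dB_t] = 0, the mean m(t) = E[X_t] satisfies the ODE m'(t) = a m(t) + b with m(0) = x_0. With a = 5, b = -7/5, x_0 = -4/3, the solution is
  m(t) = x_0 * exp(a t) + (b/a) * (exp(a t) - 1)
       = (-4/3) * exp(5 t) + ((-7/5)/5) * (exp(5 t) - 1)
       = 7/25 - 121*exp(5*t)/75.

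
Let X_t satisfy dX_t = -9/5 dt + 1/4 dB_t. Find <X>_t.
<X>_t = t/16

For an Itô process dX_t = a(t) dt + b(t) dB_t, the quadratic variation is <X>_t = int_0^t b(s)^2 ds (the drift term does not contribute). Here b(s) = 1/4, so
  b(s)^2 = 1/16.
Integrating from 0 to t:
  <X>_t = int_0^t (1/16) ds = t/16.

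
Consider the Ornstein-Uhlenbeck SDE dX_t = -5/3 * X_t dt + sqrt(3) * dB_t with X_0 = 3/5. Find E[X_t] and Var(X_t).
E[X_t] = 3*exp(-5*t/3)/5; Var(X_t) = 9/10 - 9*exp(-10*t/3)/10

The OU SDE dX = -theta X dt + sigma dB admits the integrating factor exp(theta t): d(exp(theta t) X_t) = sigma exp(theta t) dB_t. Integrating from 0 to t:
  X_t = x_0 * exp(-theta t) + sigma * int_0^t exp(-theta (t-s)) dB_s.
The Itô integral has mean 0 and (by the Itô isometry) variance sigma^2 * int_0^t exp(-2 theta (t - s)) ds = sigma^2 * (1 - exp(-2 theta t)) / (2 theta).
With theta = 5/3, sigma = sqrt(3), x_0 = 3/5:
  E[X_t] = 3/5 * exp(-5/3 t) = 3*exp(-5*t/3)/5
  Var(X_t) = (sqrt(3))^2 * (1 - exp(-2*5/3 t)) / (2 * 5/3) = 9/10 - 9*exp(-10*t/3)/10.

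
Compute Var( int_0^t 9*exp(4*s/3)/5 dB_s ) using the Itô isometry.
Var = 243*exp(8*t/3)/200 - 243/200

The Itô integral of a deterministic integrand f(s) has mean 0 because each increment f(s) * (B_{s+ds} - B_s) has mean 0. By the Itô isometry:
  Var( int_0^t f(s) dB_s ) = E[ (int_0^t f(s) dB_s)^2 ] = int_0^t f(s)^2 ds.
Here f(s) = 9*exp(4*s/3)/5, so f(s)^2 = 81*exp(8*s/3)/25. Integrate:
  int_0^t (81*exp(8*s/3)/25) ds = 243*exp(8*t/3)/200 - 243/200.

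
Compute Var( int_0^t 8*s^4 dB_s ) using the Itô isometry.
Var = 64*t^9/9

The Itô integral of a deterministic integrand f(s) has mean 0 because each increment f(s) * (B_{s+ds} - B_s) has mean 0. By the Itô isometry:
  Var( int_0^t f(s) dB_s ) = E[ (int_0^t f(s) dB_s)^2 ] = int_0^t f(s)^2 ds.
Here f(s) = 8*s^4, so f(s)^2 = 64*s^8. Integrate:
  int_0^t (64*s^8) ds = 64*t^9/9.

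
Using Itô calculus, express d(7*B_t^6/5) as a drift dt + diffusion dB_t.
d(7*B_t^6/5) = (21*B_t^4) dt + (42*B_t^5/5) dB_t

Itô's formula for f(B_t) gives d f(B_t) = f'(B_t) dB_t + (1/2) f''(B_t) dt. Compute derivatives of f(x) = 7*x^6/5:
  f'(x)  = 42*x^5/5
  f''(x) = 42*x^4
Substitute x = B_t and multiply the f'' term by 1/2:
  drift     = (1/2) * (42*x^4) evaluated at B_t = 21*B_t^4
  diffusion = (42*x^5/5) evaluated at B_t = 42*B_t^5/5
Therefore d(7*B_t^6/5) = (21*B_t^4) dt + (42*B_t^5/5) dB_t.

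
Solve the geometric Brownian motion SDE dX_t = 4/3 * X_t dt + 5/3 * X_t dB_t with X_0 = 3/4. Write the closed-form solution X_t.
X_t = 3/4 * exp((-1/18) * t + (5/3) * B_t)

For GBM dX = mu X dt + sigma X dB with X_0 = x_0, apply Itô to Y = log X: dY = (mu - sigma^2/2) dt + sigma dB, so Y_t = log(x_0) + (mu - sigma^2/2) t + sigma B_t and hence X_t = x_0 * exp((mu - sigma^2/2) t + sigma B_t).
With mu = 4/3, sigma = 5/3, x_0 = 3/4, this gives:
  X_t = 3/4 * exp((-1/18) * t + (5/3) * B_t).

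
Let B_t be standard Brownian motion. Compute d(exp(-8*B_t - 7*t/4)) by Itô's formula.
d(exp(-8*B_t - 7*t/4)) = (121*exp(-8*B_t - 7*t/4)/4) dt + (-8*exp(-8*B_t - 7*t/4)) dB_t

Itô's formula for f(t, x): d f(t, B_t) = (f_t + (1/2) f_xx) dt + f_x dB_t. Compute partials of f(t, x) = exp(-7*t/4 - 8*x):
  f_t(t,x)  = -7*exp(-7*t/4 - 8*x)/4
  f_x(t,x)  = -8*exp(-7*t/4 - 8*x)
  f_xx(t,x) = 64*exp(-7*t/4 - 8*x)
Assemble drift = f_t + (1/2) f_xx = 121*exp(-7*t/4 - 8*x)/4 and diffusion = f_x = -8*exp(-7*t/4 - 8*x). Substituting x = B_t:
  d(exp(-8*B_t - 7*t/4)) = (121*exp(-8*B_t - 7*t/4)/4) dt + (-8*exp(-8*B_t - 7*t/4)) dB_t.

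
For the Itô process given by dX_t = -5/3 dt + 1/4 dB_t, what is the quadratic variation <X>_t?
<X>_t = t/16

For an Itô process dX_t = a(t) dt + b(t) dB_t, the quadratic variation is <X>_t = int_0^t b(s)^2 ds (the drift term does not contribute). Here b(s) = 1/4, so
  b(s)^2 = 1/16.
Integrating from 0 to t:
  <X>_t = int_0^t (1/16) ds = t/16.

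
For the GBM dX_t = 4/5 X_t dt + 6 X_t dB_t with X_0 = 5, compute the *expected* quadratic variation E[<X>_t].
E[<X>_t] = 1125*exp(188*t/5)/47 - 1125/47

<X>_t = int_0^t (6 * X_s)^2 ds. Taking expectation inside the integral: E[<X>_t] = 6^2 * int_0^t E[X_s^2] ds. For GBM, E[X_s^2] = x_0^2 * exp((2 mu + sigma^2) s). Integrating:
  E[<X>_t] = 6^2 * 5^2 * (exp((2*(4/5) + 6^2) t) - 1) / (2*(4/5) + 6^2)
           = 6^2 * 5^2 * (exp((188/5) t) - 1) / (188/5) = 1125*exp(188*t/5)/47 - 1125/47.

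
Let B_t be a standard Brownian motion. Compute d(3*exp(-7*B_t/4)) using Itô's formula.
d(3*exp(-7*B_t/4)) = (147*exp(-7*B_t/4)/32) dt + (-21*exp(-7*B_t/4)/4) dB_t

Itô's formula for f(B_t) gives d f(B_t) = f'(B_t) dB_t + (1/2) f''(B_t) dt. Compute derivatives of f(x) = 3*exp(-7*x/4):
  f'(x)  = -21*exp(-7*x/4)/4
  f''(x) = 147*exp(-7*x/4)/16
Substitute x = B_t and multiply the f'' term by 1/2:
  drift     = (1/2) * (147*exp(-7*x/4)/16) evaluated at B_t = 147*exp(-7*B_t/4)/32
  diffusion = (-21*exp(-7*x/4)/4) evaluated at B_t = -21*exp(-7*B_t/4)/4
Therefore d(3*exp(-7*B_t/4)) = (147*exp(-7*B_t/4)/32) dt + (-21*exp(-7*B_t/4)/4) dB_t.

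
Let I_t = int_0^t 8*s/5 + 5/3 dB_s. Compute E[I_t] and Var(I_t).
E[I_t] = 0; Var(I_t) = t*(192*t^2 + 600*t + 625)/225

The Itô integral of a deterministic integrand f(s) has mean 0 because each increment f(s) * (B_{s+ds} - B_s) has mean 0. By the Itô isometry:
  Var( int_0^t f(s) dB_s ) = E[ (int_0^t f(s) dB_s)^2 ] = int_0^t f(s)^2 ds.
Here f(s) = 8*s/5 + 5/3, so f(s)^2 = (24*s + 25)^2/225. Integrate:
  int_0^t ((24*s + 25)^2/225) ds = t*(192*t^2 + 600*t + 625)/225.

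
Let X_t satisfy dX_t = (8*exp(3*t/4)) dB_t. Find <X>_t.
<X>_t = 128*exp(3*t/2)/3 - 128/3

For an Itô process dX_t = a(t) dt + b(t) dB_t, the quadratic variation is <X>_t = int_0^t b(s)^2 ds (the drift term does not contribute). Here b(s) = 8*exp(3*s/4), so
  b(s)^2 = 64*exp(3*s/2).
Integrating from 0 to t:
  <X>_t = int_0^t (64*exp(3*s/2)) ds = 128*exp(3*t/2)/3 - 128/3.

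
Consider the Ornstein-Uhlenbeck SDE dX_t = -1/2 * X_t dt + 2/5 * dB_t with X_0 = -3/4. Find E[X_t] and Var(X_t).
E[X_t] = -3*exp(-t/2)/4; Var(X_t) = 4/25 - 4*exp(-t)/25

The OU SDE dX = -theta X dt + sigma dB admits the integrating factor exp(theta t): d(exp(theta t) X_t) = sigma exp(theta t) dB_t. Integrating from 0 to t:
  X_t = x_0 * exp(-theta t) + sigma * int_0^t exp(-theta (t-s)) dB_s.
The Itô integral has mean 0 and (by the Itô isometry) variance sigma^2 * int_0^t exp(-2 theta (t - s)) ds = sigma^2 * (1 - exp(-2 theta t)) / (2 theta).
With theta = 1/2, sigma = 2/5, x_0 = -3/4:
  E[X_t] = -3/4 * exp(-1/2 t) = -3*exp(-t/2)/4
  Var(X_t) = (2/5)^2 * (1 - exp(-2*1/2 t)) / (2 * 1/2) = 4/25 - 4*exp(-t)/25.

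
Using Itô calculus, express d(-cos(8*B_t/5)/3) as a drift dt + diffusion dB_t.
d(-cos(8*B_t/5)/3) = (32*cos(8*B_t/5)/75) dt + (8*sin(8*B_t/5)/15) dB_t

Itô's formula for f(B_t) gives d f(B_t) = f'(B_t) dB_t + (1/2) f''(B_t) dt. Compute derivatives of f(x) = -cos(8*x/5)/3:
  f'(x)  = 8*sin(8*x/5)/15
  f''(x) = 64*cos(8*x/5)/75
Substitute x = B_t and multiply the f'' term by 1/2:
  drift     = (1/2) * (64*cos(8*x/5)/75) evaluated at B_t = 32*cos(8*B_t/5)/75
  diffusion = (8*sin(8*x/5)/15) evaluated at B_t = 8*sin(8*B_t/5)/15
Therefore d(-cos(8*B_t/5)/3) = (32*cos(8*B_t/5)/75) dt + (8*sin(8*B_t/5)/15) dB_t.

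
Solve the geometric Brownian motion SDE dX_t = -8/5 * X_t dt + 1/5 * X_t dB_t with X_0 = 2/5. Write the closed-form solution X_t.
X_t = 2/5 * exp((-81/50) * t + (1/5) * B_t)

For GBM dX = mu X dt + sigma X dB with X_0 = x_0, apply Itô to Y = log X: dY = (mu - sigma^2/2) dt + sigma dB, so Y_t = log(x_0) + (mu - sigma^2/2) t + sigma B_t and hence X_t = x_0 * exp((mu - sigma^2/2) t + sigma B_t).
With mu = -8/5, sigma = 1/5, x_0 = 2/5, this gives:
  X_t = 2/5 * exp((-81/50) * t + (1/5) * B_t).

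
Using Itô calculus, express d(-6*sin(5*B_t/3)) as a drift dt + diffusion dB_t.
d(-6*sin(5*B_t/3)) = (25*sin(5*B_t/3)/3) dt + (-10*cos(5*B_t/3)) dB_t

Itô's formula for f(B_t) gives d f(B_t) = f'(B_t) dB_t + (1/2) f''(B_t) dt. Compute derivatives of f(x) = -6*sin(5*x/3):
  f'(x)  = -10*cos(5*x/3)
  f''(x) = 50*sin(5*x/3)/3
Substitute x = B_t and multiply the f'' term by 1/2:
  drift     = (1/2) * (50*sin(5*x/3)/3) evaluated at B_t = 25*sin(5*B_t/3)/3
  diffusion = (-10*cos(5*x/3)) evaluated at B_t = -10*cos(5*B_t/3)
Therefore d(-6*sin(5*B_t/3)) = (25*sin(5*B_t/3)/3) dt + (-10*cos(5*B_t/3)) dB_t.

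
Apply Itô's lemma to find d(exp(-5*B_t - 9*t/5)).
d(exp(-5*B_t - 9*t/5)) = (107*exp(-5*B_t - 9*t/5)/10) dt + (-5*exp(-5*B_t - 9*t/5)) dB_t

Itô's formula for f(t, x): d f(t, B_t) = (f_t + (1/2) f_xx) dt + f_x dB_t. Compute partials of f(t, x) = exp(-9*t/5 - 5*x):
  f_t(t,x)  = -9*exp(-9*t/5 - 5*x)/5
  f_x(t,x)  = -5*exp(-9*t/5 - 5*x)
  f_xx(t,x) = 25*exp(-9*t/5 - 5*x)
Assemble drift = f_t + (1/2) f_xx = 107*exp(-9*t/5 - 5*x)/10 and diffusion = f_x = -5*exp(-9*t/5 - 5*x). Substituting x = B_t:
  d(exp(-5*B_t - 9*t/5)) = (107*exp(-5*B_t - 9*t/5)/10) dt + (-5*exp(-5*B_t - 9*t/5)) dB_t.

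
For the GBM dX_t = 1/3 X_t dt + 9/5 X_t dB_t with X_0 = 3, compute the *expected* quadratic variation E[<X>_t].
E[<X>_t] = 2187*exp(293*t/75)/293 - 2187/293

<X>_t = int_0^t ((9/5) * X_s)^2 ds. Taking expectation inside the integral: E[<X>_t] = (9/5)^2 * int_0^t E[X_s^2] ds. For GBM, E[X_s^2] = x_0^2 * exp((2 mu + sigma^2) s). Integrating:
  E[<X>_t] = (9/5)^2 * 3^2 * (exp((2*(1/3) + (9/5)^2) t) - 1) / (2*(1/3) + (9/5)^2)
           = (9/5)^2 * 3^2 * (exp((293/75) t) - 1) / (293/75) = 2187*exp(293*t/75)/293 - 2187/293.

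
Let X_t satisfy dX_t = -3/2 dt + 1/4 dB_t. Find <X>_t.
<X>_t = t/16

For an Itô process dX_t = a(t) dt + b(t) dB_t, the quadratic variation is <X>_t = int_0^t b(s)^2 ds (the drift term does not contribute). Here b(s) = 1/4, so
  b(s)^2 = 1/16.
Integrating from 0 to t:
  <X>_t = int_0^t (1/16) ds = t/16.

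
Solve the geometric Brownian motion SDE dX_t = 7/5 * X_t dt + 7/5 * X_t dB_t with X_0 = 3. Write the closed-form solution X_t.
X_t = 3 * exp((21/50) * t + (7/5) * B_t)

For GBM dX = mu X dt + sigma X dB with X_0 = x_0, apply Itô to Y = log X: dY = (mu - sigma^2/2) dt + sigma dB, so Y_t = log(x_0) + (mu - sigma^2/2) t + sigma B_t and hence X_t = x_0 * exp((mu - sigma^2/2) t + sigma B_t).
With mu = 7/5, sigma = 7/5, x_0 = 3, this gives:
  X_t = 3 * exp((21/50) * t + (7/5) * B_t).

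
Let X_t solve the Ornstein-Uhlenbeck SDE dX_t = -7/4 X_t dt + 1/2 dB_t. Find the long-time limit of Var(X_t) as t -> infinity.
lim Var(X_t) = 1/14

The OU SDE dX = -theta X dt + sigma dB admits the integrating factor exp(theta t): d(exp(theta t) X_t) = sigma exp(theta t) dB_t. Integrating from 0 to t gives X_t = x_0 * exp(-theta t) + sigma * int_0^t exp(-theta (t-s)) dB_s for any initial x_0. The Itô integral has variance (by the Itô isometry) sigma^2 * int_0^t exp(-2 theta (t - s)) ds = sigma^2 * (1 - exp(-2 theta t)) / (2 theta), independent of x_0.
With theta = 7/4, sigma = 1/2:
  Var(X_t) = (1/2)^2 * (1 - exp(-2*7/4 t)) / (2 * 7/4) = 1/14 - exp(-7*t/2)/14.
As t -> infinity, exp(-2*7/4 t) -> 0, so the stationary variance is sigma^2 / (2 theta) = 1/14.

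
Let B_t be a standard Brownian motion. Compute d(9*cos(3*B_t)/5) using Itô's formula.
d(9*cos(3*B_t)/5) = (-81*cos(3*B_t)/10) dt + (-27*sin(3*B_t)/5) dB_t

Itô's formula for f(B_t) gives d f(B_t) = f'(B_t) dB_t + (1/2) f''(B_t) dt. Compute derivatives of f(x) = 9*cos(3*x)/5:
  f'(x)  = -27*sin(3*x)/5
  f''(x) = -81*cos(3*x)/5
Substitute x = B_t and multiply the f'' term by 1/2:
  drift     = (1/2) * (-81*cos(3*x)/5) evaluated at B_t = -81*cos(3*B_t)/10
  diffusion = (-27*sin(3*x)/5) evaluated at B_t = -27*sin(3*B_t)/5
Therefore d(9*cos(3*B_t)/5) = (-81*cos(3*B_t)/10) dt + (-27*sin(3*B_t)/5) dB_t.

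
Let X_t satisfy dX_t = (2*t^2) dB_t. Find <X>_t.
<X>_t = 4*t^5/5

For an Itô process dX_t = a(t) dt + b(t) dB_t, the quadratic variation is <X>_t = int_0^t b(s)^2 ds (the drift term does not contribute). Here b(s) = 2*s^2, so
  b(s)^2 = 4*s^4.
Integrating from 0 to t:
  <X>_t = int_0^t (4*s^4) ds = 4*t^5/5.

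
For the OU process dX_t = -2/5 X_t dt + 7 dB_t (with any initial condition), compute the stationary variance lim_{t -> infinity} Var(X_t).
lim Var(X_t) = 245/4

The OU SDE dX = -theta X dt + sigma dB admits the integrating factor exp(theta t): d(exp(theta t) X_t) = sigma exp(theta t) dB_t. Integrating from 0 to t gives X_t = x_0 * exp(-theta t) + sigma * int_0^t exp(-theta (t-s)) dB_s for any initial x_0. The Itô integral has variance (by the Itô isometry) sigma^2 * int_0^t exp(-2 theta (t - s)) ds = sigma^2 * (1 - exp(-2 theta t)) / (2 theta), independent of x_0.
With theta = 2/5, sigma = 7:
  Var(X_t) = (7)^2 * (1 - exp(-2*2/5 t)) / (2 * 2/5) = 245/4 - 245*exp(-4*t/5)/4.
As t -> infinity, exp(-2*2/5 t) -> 0, so the stationary variance is sigma^2 / (2 theta) = 245/4.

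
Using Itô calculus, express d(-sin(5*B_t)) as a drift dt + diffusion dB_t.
d(-sin(5*B_t)) = (25*sin(5*B_t)/2) dt + (-5*cos(5*B_t)) dB_t

Itô's formula for f(B_t) gives d f(B_t) = f'(B_t) dB_t + (1/2) f''(B_t) dt. Compute derivatives of f(x) = -sin(5*x):
  f'(x)  = -5*cos(5*x)
  f''(x) = 25*sin(5*x)
Substitute x = B_t and multiply the f'' term by 1/2:
  drift     = (1/2) * (25*sin(5*x)) evaluated at B_t = 25*sin(5*B_t)/2
  diffusion = (-5*cos(5*x)) evaluated at B_t = -5*cos(5*B_t)
Therefore d(-sin(5*B_t)) = (25*sin(5*B_t)/2) dt + (-5*cos(5*B_t)) dB_t.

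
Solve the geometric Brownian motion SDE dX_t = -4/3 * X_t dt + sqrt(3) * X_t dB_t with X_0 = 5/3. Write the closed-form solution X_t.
X_t = 5/3 * exp((-17/6) * t + (sqrt(3)) * B_t)

For GBM dX = mu X dt + sigma X dB with X_0 = x_0, apply Itô to Y = log X: dY = (mu - sigma^2/2) dt + sigma dB, so Y_t = log(x_0) + (mu - sigma^2/2) t + sigma B_t and hence X_t = x_0 * exp((mu - sigma^2/2) t + sigma B_t).
With mu = -4/3, sigma = sqrt(3), x_0 = 5/3, this gives:
  X_t = 5/3 * exp((-17/6) * t + (sqrt(3)) * B_t).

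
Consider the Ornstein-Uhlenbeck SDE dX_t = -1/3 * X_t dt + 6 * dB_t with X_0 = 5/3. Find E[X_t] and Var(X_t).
E[X_t] = 5*exp(-t/3)/3; Var(X_t) = 54 - 54*exp(-2*t/3)

The OU SDE dX = -theta X dt + sigma dB admits the integrating factor exp(theta t): d(exp(theta t) X_t) = sigma exp(theta t) dB_t. Integrating from 0 to t:
  X_t = x_0 * exp(-theta t) + sigma * int_0^t exp(-theta (t-s)) dB_s.
The Itô integral has mean 0 and (by the Itô isometry) variance sigma^2 * int_0^t exp(-2 theta (t - s)) ds = sigma^2 * (1 - exp(-2 theta t)) / (2 theta).
With theta = 1/3, sigma = 6, x_0 = 5/3:
  E[X_t] = 5/3 * exp(-1/3 t) = 5*exp(-t/3)/3
  Var(X_t) = (6)^2 * (1 - exp(-2*1/3 t)) / (2 * 1/3) = 54 - 54*exp(-2*t/3).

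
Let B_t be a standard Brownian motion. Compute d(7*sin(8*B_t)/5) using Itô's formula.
d(7*sin(8*B_t)/5) = (-224*sin(8*B_t)/5) dt + (56*cos(8*B_t)/5) dB_t

Itô's formula for f(B_t) gives d f(B_t) = f'(B_t) dB_t + (1/2) f''(B_t) dt. Compute derivatives of f(x) = 7*sin(8*x)/5:
  f'(x)  = 56*cos(8*x)/5
  f''(x) = -448*sin(8*x)/5
Substitute x = B_t and multiply the f'' term by 1/2:
  drift     = (1/2) * (-448*sin(8*x)/5) evaluated at B_t = -224*sin(8*B_t)/5
  diffusion = (56*cos(8*x)/5) evaluated at B_t = 56*cos(8*B_t)/5
Therefore d(7*sin(8*B_t)/5) = (-224*sin(8*B_t)/5) dt + (56*cos(8*B_t)/5) dB_t.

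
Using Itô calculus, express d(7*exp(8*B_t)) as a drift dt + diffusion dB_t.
d(7*exp(8*B_t)) = (224*exp(8*B_t)) dt + (56*exp(8*B_t)) dB_t

Itô's formula for f(B_t) gives d f(B_t) = f'(B_t) dB_t + (1/2) f''(B_t) dt. Compute derivatives of f(x) = 7*exp(8*x):
  f'(x)  = 56*exp(8*x)
  f''(x) = 448*exp(8*x)
Substitute x = B_t and multiply the f'' term by 1/2:
  drift     = (1/2) * (448*exp(8*x)) evaluated at B_t = 224*exp(8*B_t)
  diffusion = (56*exp(8*x)) evaluated at B_t = 56*exp(8*B_t)
Therefore d(7*exp(8*B_t)) = (224*exp(8*B_t)) dt + (56*exp(8*B_t)) dB_t.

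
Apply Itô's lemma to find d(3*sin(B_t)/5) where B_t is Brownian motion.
d(3*sin(B_t)/5) = (-3*sin(B_t)/10) dt + (3*cos(B_t)/5) dB_t

Itô's formula for f(B_t) gives d f(B_t) = f'(B_t) dB_t + (1/2) f''(B_t) dt. Compute derivatives of f(x) = 3*sin(x)/5:
  f'(x)  = 3*cos(x)/5
  f''(x) = -3*sin(x)/5
Substitute x = B_t and multiply the f'' term by 1/2:
  drift     = (1/2) * (-3*sin(x)/5) evaluated at B_t = -3*sin(B_t)/10
  diffusion = (3*cos(x)/5) evaluated at B_t = 3*cos(B_t)/5
Therefore d(3*sin(B_t)/5) = (-3*sin(B_t)/10) dt + (3*cos(B_t)/5) dB_t.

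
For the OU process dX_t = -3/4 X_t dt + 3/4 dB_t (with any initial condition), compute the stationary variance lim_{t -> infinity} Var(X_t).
lim Var(X_t) = 3/8

The OU SDE dX = -theta X dt + sigma dB admits the integrating factor exp(theta t): d(exp(theta t) X_t) = sigma exp(theta t) dB_t. Integrating from 0 to t gives X_t = x_0 * exp(-theta t) + sigma * int_0^t exp(-theta (t-s)) dB_s for any initial x_0. The Itô integral has variance (by the Itô isometry) sigma^2 * int_0^t exp(-2 theta (t - s)) ds = sigma^2 * (1 - exp(-2 theta t)) / (2 theta), independent of x_0.
With theta = 3/4, sigma = 3/4:
  Var(X_t) = (3/4)^2 * (1 - exp(-2*3/4 t)) / (2 * 3/4) = 3/8 - 3*exp(-3*t/2)/8.
As t -> infinity, exp(-2*3/4 t) -> 0, so the stationary variance is sigma^2 / (2 theta) = 3/8.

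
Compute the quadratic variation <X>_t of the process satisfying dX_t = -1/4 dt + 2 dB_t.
<X>_t = 4*t

For an Itô process dX_t = a(t) dt + b(t) dB_t, the quadratic variation is <X>_t = int_0^t b(s)^2 ds (the drift term does not contribute). Here b(s) = 2, so
  b(s)^2 = 4.
Integrating from 0 to t:
  <X>_t = int_0^t (4) ds = 4*t.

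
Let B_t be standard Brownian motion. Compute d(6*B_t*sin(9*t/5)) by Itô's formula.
d(6*B_t*sin(9*t/5)) = (54*B_t*cos(9*t/5)/5) dt + (6*sin(9*t/5)) dB_t

Itô's formula for f(t, x): d f(t, B_t) = (f_t + (1/2) f_xx) dt + f_x dB_t. Compute partials of f(t, x) = 6*x*sin(9*t/5):
  f_t(t,x)  = 54*x*cos(9*t/5)/5
  f_x(t,x)  = 6*sin(9*t/5)
  f_xx(t,x) = 0
Assemble drift = f_t + (1/2) f_xx = 54*x*cos(9*t/5)/5 and diffusion = f_x = 6*sin(9*t/5). Substituting x = B_t:
  d(6*B_t*sin(9*t/5)) = (54*B_t*cos(9*t/5)/5) dt + (6*sin(9*t/5)) dB_t.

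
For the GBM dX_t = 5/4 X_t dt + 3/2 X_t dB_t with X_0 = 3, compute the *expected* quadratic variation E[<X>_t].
E[<X>_t] = 81*exp(19*t/4)/19 - 81/19

<X>_t = int_0^t ((3/2) * X_s)^2 ds. Taking expectation inside the integral: E[<X>_t] = (3/2)^2 * int_0^t E[X_s^2] ds. For GBM, E[X_s^2] = x_0^2 * exp((2 mu + sigma^2) s). Integrating:
  E[<X>_t] = (3/2)^2 * 3^2 * (exp((2*(5/4) + (3/2)^2) t) - 1) / (2*(5/4) + (3/2)^2)
           = (3/2)^2 * 3^2 * (exp((19/4) t) - 1) / (19/4) = 81*exp(19*t/4)/19 - 81/19.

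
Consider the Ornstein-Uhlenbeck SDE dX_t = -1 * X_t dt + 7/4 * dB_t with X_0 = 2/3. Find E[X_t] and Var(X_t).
E[X_t] = 2*exp(-t)/3; Var(X_t) = 49/32 - 49*exp(-2*t)/32

The OU SDE dX = -theta X dt + sigma dB admits the integrating factor exp(theta t): d(exp(theta t) X_t) = sigma exp(theta t) dB_t. Integrating from 0 to t:
  X_t = x_0 * exp(-theta t) + sigma * int_0^t exp(-theta (t-s)) dB_s.
The Itô integral has mean 0 and (by the Itô isometry) variance sigma^2 * int_0^t exp(-2 theta (t - s)) ds = sigma^2 * (1 - exp(-2 theta t)) / (2 theta).
With theta = 1, sigma = 7/4, x_0 = 2/3:
  E[X_t] = 2/3 * exp(-1 t) = 2*exp(-t)/3
  Var(X_t) = (7/4)^2 * (1 - exp(-2*1 t)) / (2 * 1) = 49/32 - 49*exp(-2*t)/32.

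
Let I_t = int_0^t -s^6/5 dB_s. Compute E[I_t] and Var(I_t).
E[I_t] = 0; Var(I_t) = t^13/325

The Itô integral of a deterministic integrand f(s) has mean 0 because each increment f(s) * (B_{s+ds} - B_s) has mean 0. By the Itô isometry:
  Var( int_0^t f(s) dB_s ) = E[ (int_0^t f(s) dB_s)^2 ] = int_0^t f(s)^2 ds.
Here f(s) = -s^6/5, so f(s)^2 = s^12/25. Integrate:
  int_0^t (s^12/25) ds = t^13/325.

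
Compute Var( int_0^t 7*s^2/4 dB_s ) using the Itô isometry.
Var = 49*t^5/80

The Itô integral of a deterministic integrand f(s) has mean 0 because each increment f(s) * (B_{s+ds} - B_s) has mean 0. By the Itô isometry:
  Var( int_0^t f(s) dB_s ) = E[ (int_0^t f(s) dB_s)^2 ] = int_0^t f(s)^2 ds.
Here f(s) = 7*s^2/4, so f(s)^2 = 49*s^4/16. Integrate:
  int_0^t (49*s^4/16) ds = 49*t^5/80.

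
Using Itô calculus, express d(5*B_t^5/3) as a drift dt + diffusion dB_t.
d(5*B_t^5/3) = (50*B_t^3/3) dt + (25*B_t^4/3) dB_t

Itô's formula for f(B_t) gives d f(B_t) = f'(B_t) dB_t + (1/2) f''(B_t) dt. Compute derivatives of f(x) = 5*x^5/3:
  f'(x)  = 25*x^4/3
  f''(x) = 100*x^3/3
Substitute x = B_t and multiply the f'' term by 1/2:
  drift     = (1/2) * (100*x^3/3) evaluated at B_t = 50*B_t^3/3
  diffusion = (25*x^4/3) evaluated at B_t = 25*B_t^4/3
Therefore d(5*B_t^5/3) = (50*B_t^3/3) dt + (25*B_t^4/3) dB_t.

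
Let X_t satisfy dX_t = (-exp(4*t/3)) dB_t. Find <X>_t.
<X>_t = 3*exp(8*t/3)/8 - 3/8

For an Itô process dX_t = a(t) dt + b(t) dB_t, the quadratic variation is <X>_t = int_0^t b(s)^2 ds (the drift term does not contribute). Here b(s) = -exp(4*s/3), so
  b(s)^2 = exp(8*s/3).
Integrating from 0 to t:
  <X>_t = int_0^t (exp(8*s/3)) ds = 3*exp(8*t/3)/8 - 3/8.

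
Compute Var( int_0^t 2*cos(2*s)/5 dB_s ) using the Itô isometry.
Var = 2*t/25 + sin(4*t)/50

The Itô integral of a deterministic integrand f(s) has mean 0 because each increment f(s) * (B_{s+ds} - B_s) has mean 0. By the Itô isometry:
  Var( int_0^t f(s) dB_s ) = E[ (int_0^t f(s) dB_s)^2 ] = int_0^t f(s)^2 ds.
Here f(s) = 2*cos(2*s)/5, so f(s)^2 = 4*cos(2*s)^2/25. Integrate:
  int_0^t (4*cos(2*s)^2/25) ds = 2*t/25 + sin(4*t)/50.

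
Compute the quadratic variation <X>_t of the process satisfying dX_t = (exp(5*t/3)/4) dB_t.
<X>_t = 3*exp(10*t/3)/160 - 3/160

For an Itô process dX_t = a(t) dt + b(t) dB_t, the quadratic variation is <X>_t = int_0^t b(s)^2 ds (the drift term does not contribute). Here b(s) = exp(5*s/3)/4, so
  b(s)^2 = exp(10*s/3)/16.
Integrating from 0 to t:
  <X>_t = int_0^t (exp(10*s/3)/16) ds = 3*exp(10*t/3)/160 - 3/160.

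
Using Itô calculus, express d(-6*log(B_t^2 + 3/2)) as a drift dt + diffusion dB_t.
d(-6*log(B_t^2 + 3/2)) = (12*(2*B_t^2 - 3)/(2*B_t^2 + 3)^2) dt + (-24*B_t/(2*B_t^2 + 3)) dB_t

Itô's formula for f(B_t) gives d f(B_t) = f'(B_t) dB_t + (1/2) f''(B_t) dt. Compute derivatives of f(x) = -6*log(x^2 + 3/2):
  f'(x)  = -24*x/(2*x^2 + 3)
  f''(x) = 24*(2*x^2 - 3)/(2*x^2 + 3)^2
Substitute x = B_t and multiply the f'' term by 1/2:
  drift     = (1/2) * (24*(2*x^2 - 3)/(2*x^2 + 3)^2) evaluated at B_t = 12*(2*B_t^2 - 3)/(2*B_t^2 + 3)^2
  diffusion = (-24*x/(2*x^2 + 3)) evaluated at B_t = -24*B_t/(2*B_t^2 + 3)
Therefore d(-6*log(B_t^2 + 3/2)) = (12*(2*B_t^2 - 3)/(2*B_t^2 + 3)^2) dt + (-24*B_t/(2*B_t^2 + 3)) dB_t.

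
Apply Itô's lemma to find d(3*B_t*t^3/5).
d(3*B_t*t^3/5) = (9*B_t*t^2/5) dt + (3*t^3/5) dB_t

Itô's formula for f(t, x): d f(t, B_t) = (f_t + (1/2) f_xx) dt + f_x dB_t. Compute partials of f(t, x) = 3*t^3*x/5:
  f_t(t,x)  = 9*t^2*x/5
  f_x(t,x)  = 3*t^3/5
  f_xx(t,x) = 0
Assemble drift = f_t + (1/2) f_xx = 9*t^2*x/5 and diffusion = f_x = 3*t^3/5. Substituting x = B_t:
  d(3*B_t*t^3/5) = (9*B_t*t^2/5) dt + (3*t^3/5) dB_t.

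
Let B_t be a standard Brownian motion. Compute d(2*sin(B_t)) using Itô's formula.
d(2*sin(B_t)) = (-sin(B_t)) dt + (2*cos(B_t)) dB_t

Itô's formula for f(B_t) gives d f(B_t) = f'(B_t) dB_t + (1/2) f''(B_t) dt. Compute derivatives of f(x) = 2*sin(x):
  f'(x)  = 2*cos(x)
  f''(x) = -2*sin(x)
Substitute x = B_t and multiply the f'' term by 1/2:
  drift     = (1/2) * (-2*sin(x)) evaluated at B_t = -sin(B_t)
  diffusion = (2*cos(x)) evaluated at B_t = 2*cos(B_t)
Therefore d(2*sin(B_t)) = (-sin(B_t)) dt + (2*cos(B_t)) dB_t.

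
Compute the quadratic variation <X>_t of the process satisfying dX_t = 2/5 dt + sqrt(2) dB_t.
<X>_t = 2*t

For an Itô process dX_t = a(t) dt + b(t) dB_t, the quadratic variation is <X>_t = int_0^t b(s)^2 ds (the drift term does not contribute). Here b(s) = sqrt(2), so
  b(s)^2 = 2.
Integrating from 0 to t:
  <X>_t = int_0^t (2) ds = 2*t.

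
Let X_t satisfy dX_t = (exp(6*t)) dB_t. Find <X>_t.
<X>_t = exp(12*t)/12 - 1/12

For an Itô process dX_t = a(t) dt + b(t) dB_t, the quadratic variation is <X>_t = int_0^t b(s)^2 ds (the drift term does not contribute). Here b(s) = exp(6*s), so
  b(s)^2 = exp(12*s).
Integrating from 0 to t:
  <X>_t = int_0^t (exp(12*s)) ds = exp(12*t)/12 - 1/12.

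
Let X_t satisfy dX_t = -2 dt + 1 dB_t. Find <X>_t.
<X>_t = t

For an Itô process dX_t = a(t) dt + b(t) dB_t, the quadratic variation is <X>_t = int_0^t b(s)^2 ds (the drift term does not contribute). Here b(s) = 1, so
  b(s)^2 = 1.
Integrating from 0 to t:
  <X>_t = int_0^t (1) ds = t.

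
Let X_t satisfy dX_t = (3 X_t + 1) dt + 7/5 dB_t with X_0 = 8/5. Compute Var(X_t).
Var(X_t) = 49*exp(6*t)/150 - 49/150

The variance V(t) = Var(X_t) satisfies V'(t) = 2 a V(t) + c^2 with V(0) = 0 (drift coefficient is linear in X, diffusion is constant). With a = 3, c = 7/5, the solution is
  V(t) = (c^2 / (2 a)) * (exp(2 a t) - 1)
       = ((7/5)^2 / (2*3)) * (exp(6 t) - 1)
       = 49*exp(6*t)/150 - 49/150.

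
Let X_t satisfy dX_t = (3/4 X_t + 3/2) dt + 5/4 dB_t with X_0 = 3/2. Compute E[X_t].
E[X_t] = 7*exp(3*t/4)/2 - 2

Taking expectations and using E[dB_t] = 0, the mean m(t) = E[X_t] satisfies the ODE m'(t) = a m(t) + b with m(0) = x_0. With a = 3/4, b = 3/2, x_0 = 3/2, the solution is
  m(t) = x_0 * exp(a t) + (b/a) * (exp(a t) - 1)
       = (3/2) * exp((3/4) t) + ((3/2)/(3/4)) * (exp((3/4) t) - 1)
       = 7*exp(3*t/4)/2 - 2.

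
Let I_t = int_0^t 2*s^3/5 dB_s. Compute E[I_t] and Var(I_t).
E[I_t] = 0; Var(I_t) = 4*t^7/175

The Itô integral of a deterministic integrand f(s) has mean 0 because each increment f(s) * (B_{s+ds} - B_s) has mean 0. By the Itô isometry:
  Var( int_0^t f(s) dB_s ) = E[ (int_0^t f(s) dB_s)^2 ] = int_0^t f(s)^2 ds.
Here f(s) = 2*s^3/5, so f(s)^2 = 4*s^6/25. Integrate:
  int_0^t (4*s^6/25) ds = 4*t^7/175.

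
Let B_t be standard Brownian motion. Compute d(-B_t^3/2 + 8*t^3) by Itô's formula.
d(-B_t^3/2 + 8*t^3) = (-3*B_t/2 + 24*t^2) dt + (-3*B_t^2/2) dB_t

Itô's formula for f(t, x): d f(t, B_t) = (f_t + (1/2) f_xx) dt + f_x dB_t. Compute partials of f(t, x) = 8*t^3 - x^3/2:
  f_t(t,x)  = 24*t^2
  f_x(t,x)  = -3*x^2/2
  f_xx(t,x) = -3*x
Assemble drift = f_t + (1/2) f_xx = 24*t^2 - 3*x/2 and diffusion = f_x = -3*x^2/2. Substituting x = B_t:
  d(-B_t^3/2 + 8*t^3) = (-3*B_t/2 + 24*t^2) dt + (-3*B_t^2/2) dB_t.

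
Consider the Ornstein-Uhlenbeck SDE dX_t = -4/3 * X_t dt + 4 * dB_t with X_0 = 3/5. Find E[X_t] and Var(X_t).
E[X_t] = 3*exp(-4*t/3)/5; Var(X_t) = 6 - 6*exp(-8*t/3)

The OU SDE dX = -theta X dt + sigma dB admits the integrating factor exp(theta t): d(exp(theta t) X_t) = sigma exp(theta t) dB_t. Integrating from 0 to t:
  X_t = x_0 * exp(-theta t) + sigma * int_0^t exp(-theta (t-s)) dB_s.
The Itô integral has mean 0 and (by the Itô isometry) variance sigma^2 * int_0^t exp(-2 theta (t - s)) ds = sigma^2 * (1 - exp(-2 theta t)) / (2 theta).
With theta = 4/3, sigma = 4, x_0 = 3/5:
  E[X_t] = 3/5 * exp(-4/3 t) = 3*exp(-4*t/3)/5
  Var(X_t) = (4)^2 * (1 - exp(-2*4/3 t)) / (2 * 4/3) = 6 - 6*exp(-8*t/3).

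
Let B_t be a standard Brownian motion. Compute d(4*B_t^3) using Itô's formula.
d(4*B_t^3) = (12*B_t) dt + (12*B_t^2) dB_t

Itô's formula for f(B_t) gives d f(B_t) = f'(B_t) dB_t + (1/2) f''(B_t) dt. Compute derivatives of f(x) = 4*x^3:
  f'(x)  = 12*x^2
  f''(x) = 24*x
Substitute x = B_t and multiply the f'' term by 1/2:
  drift     = (1/2) * (24*x) evaluated at B_t = 12*B_t
  diffusion = (12*x^2) evaluated at B_t = 12*B_t^2
Therefore d(4*B_t^3) = (12*B_t) dt + (12*B_t^2) dB_t.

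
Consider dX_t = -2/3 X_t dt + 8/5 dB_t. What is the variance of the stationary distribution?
lim Var(X_t) = 48/25

The OU SDE dX = -theta X dt + sigma dB admits the integrating factor exp(theta t): d(exp(theta t) X_t) = sigma exp(theta t) dB_t. Integrating from 0 to t gives X_t = x_0 * exp(-theta t) + sigma * int_0^t exp(-theta (t-s)) dB_s for any initial x_0. The Itô integral has variance (by the Itô isometry) sigma^2 * int_0^t exp(-2 theta (t - s)) ds = sigma^2 * (1 - exp(-2 theta t)) / (2 theta), independent of x_0.
With theta = 2/3, sigma = 8/5:
  Var(X_t) = (8/5)^2 * (1 - exp(-2*2/3 t)) / (2 * 2/3) = 48/25 - 48*exp(-4*t/3)/25.
As t -> infinity, exp(-2*2/3 t) -> 0, so the stationary variance is sigma^2 / (2 theta) = 48/25.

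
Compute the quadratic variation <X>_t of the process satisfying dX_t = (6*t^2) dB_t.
<X>_t = 36*t^5/5

For an Itô process dX_t = a(t) dt + b(t) dB_t, the quadratic variation is <X>_t = int_0^t b(s)^2 ds (the drift term does not contribute). Here b(s) = 6*s^2, so
  b(s)^2 = 36*s^4.
Integrating from 0 to t:
  <X>_t = int_0^t (36*s^4) ds = 36*t^5/5.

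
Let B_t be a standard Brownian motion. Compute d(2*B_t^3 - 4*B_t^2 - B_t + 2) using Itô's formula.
d(2*B_t^3 - 4*B_t^2 - B_t + 2) = (6*B_t - 4) dt + (6*B_t^2 - 8*B_t - 1) dB_t

Itô's formula for f(B_t) gives d f(B_t) = f'(B_t) dB_t + (1/2) f''(B_t) dt. Compute derivatives of f(x) = 2*x^3 - 4*x^2 - x + 2:
  f'(x)  = 6*x^2 - 8*x - 1
  f''(x) = 12*x - 8
Substitute x = B_t and multiply the f'' term by 1/2:
  drift     = (1/2) * (12*x - 8) evaluated at B_t = 6*B_t - 4
  diffusion = (6*x^2 - 8*x - 1) evaluated at B_t = 6*B_t^2 - 8*B_t - 1
Therefore d(2*B_t^3 - 4*B_t^2 - B_t + 2) = (6*B_t - 4) dt + (6*B_t^2 - 8*B_t - 1) dB_t.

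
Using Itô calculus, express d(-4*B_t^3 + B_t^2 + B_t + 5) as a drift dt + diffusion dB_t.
d(-4*B_t^3 + B_t^2 + B_t + 5) = (1 - 12*B_t) dt + (-12*B_t^2 + 2*B_t + 1) dB_t

Itô's formula for f(B_t) gives d f(B_t) = f'(B_t) dB_t + (1/2) f''(B_t) dt. Compute derivatives of f(x) = -4*x^3 + x^2 + x + 5:
  f'(x)  = -12*x^2 + 2*x + 1
  f''(x) = 2 - 24*x
Substitute x = B_t and multiply the f'' term by 1/2:
  drift     = (1/2) * (2 - 24*x) evaluated at B_t = 1 - 12*B_t
  diffusion = (-12*x^2 + 2*x + 1) evaluated at B_t = -12*B_t^2 + 2*B_t + 1
Therefore d(-4*B_t^3 + B_t^2 + B_t + 5) = (1 - 12*B_t) dt + (-12*B_t^2 + 2*B_t + 1) dB_t.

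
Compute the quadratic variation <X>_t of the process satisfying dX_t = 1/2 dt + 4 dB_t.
<X>_t = 16*t

For an Itô process dX_t = a(t) dt + b(t) dB_t, the quadratic variation is <X>_t = int_0^t b(s)^2 ds (the drift term does not contribute). Here b(s) = 4, so
  b(s)^2 = 16.
Integrating from 0 to t:
  <X>_t = int_0^t (16) ds = 16*t.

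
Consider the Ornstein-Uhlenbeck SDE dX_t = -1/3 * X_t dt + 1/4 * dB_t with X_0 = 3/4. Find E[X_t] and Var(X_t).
E[X_t] = 3*exp(-t/3)/4; Var(X_t) = 3/32 - 3*exp(-2*t/3)/32

The OU SDE dX = -theta X dt + sigma dB admits the integrating factor exp(theta t): d(exp(theta t) X_t) = sigma exp(theta t) dB_t. Integrating from 0 to t:
  X_t = x_0 * exp(-theta t) + sigma * int_0^t exp(-theta (t-s)) dB_s.
The Itô integral has mean 0 and (by the Itô isometry) variance sigma^2 * int_0^t exp(-2 theta (t - s)) ds = sigma^2 * (1 - exp(-2 theta t)) / (2 theta).
With theta = 1/3, sigma = 1/4, x_0 = 3/4:
  E[X_t] = 3/4 * exp(-1/3 t) = 3*exp(-t/3)/4
  Var(X_t) = (1/4)^2 * (1 - exp(-2*1/3 t)) / (2 * 1/3) = 3/32 - 3*exp(-2*t/3)/32.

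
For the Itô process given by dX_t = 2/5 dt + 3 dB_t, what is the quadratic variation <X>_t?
<X>_t = 9*t

For an Itô process dX_t = a(t) dt + b(t) dB_t, the quadratic variation is <X>_t = int_0^t b(s)^2 ds (the drift term does not contribute). Here b(s) = 3, so
  b(s)^2 = 9.
Integrating from 0 to t:
  <X>_t = int_0^t (9) ds = 9*t.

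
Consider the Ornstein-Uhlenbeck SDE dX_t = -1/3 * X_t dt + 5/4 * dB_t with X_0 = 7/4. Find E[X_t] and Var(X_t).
E[X_t] = 7*exp(-t/3)/4; Var(X_t) = 75/32 - 75*exp(-2*t/3)/32

The OU SDE dX = -theta X dt + sigma dB admits the integrating factor exp(theta t): d(exp(theta t) X_t) = sigma exp(theta t) dB_t. Integrating from 0 to t:
  X_t = x_0 * exp(-theta t) + sigma * int_0^t exp(-theta (t-s)) dB_s.
The Itô integral has mean 0 and (by the Itô isometry) variance sigma^2 * int_0^t exp(-2 theta (t - s)) ds = sigma^2 * (1 - exp(-2 theta t)) / (2 theta).
With theta = 1/3, sigma = 5/4, x_0 = 7/4:
  E[X_t] = 7/4 * exp(-1/3 t) = 7*exp(-t/3)/4
  Var(X_t) = (5/4)^2 * (1 - exp(-2*1/3 t)) / (2 * 1/3) = 75/32 - 75*exp(-2*t/3)/32.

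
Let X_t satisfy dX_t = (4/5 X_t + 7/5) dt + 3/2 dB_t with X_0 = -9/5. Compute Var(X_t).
Var(X_t) = 45*exp(8*t/5)/32 - 45/32

The variance V(t) = Var(X_t) satisfies V'(t) = 2 a V(t) + c^2 with V(0) = 0 (drift coefficient is linear in X, diffusion is constant). With a = 4/5, c = 3/2, the solution is
  V(t) = (c^2 / (2 a)) * (exp(2 a t) - 1)
       = ((3/2)^2 / (2*(4/5))) * (exp((8/5) t) - 1)
       = 45*exp(8*t/5)/32 - 45/32.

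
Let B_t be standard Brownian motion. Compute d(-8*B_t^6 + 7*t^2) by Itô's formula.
d(-8*B_t^6 + 7*t^2) = (-120*B_t^4 + 14*t) dt + (-48*B_t^5) dB_t

Itô's formula for f(t, x): d f(t, B_t) = (f_t + (1/2) f_xx) dt + f_x dB_t. Compute partials of f(t, x) = 7*t^2 - 8*x^6:
  f_t(t,x)  = 14*t
  f_x(t,x)  = -48*x^5
  f_xx(t,x) = -240*x^4
Assemble drift = f_t + (1/2) f_xx = 14*t - 120*x^4 and diffusion = f_x = -48*x^5. Substituting x = B_t:
  d(-8*B_t^6 + 7*t^2) = (-120*B_t^4 + 14*t) dt + (-48*B_t^5) dB_t.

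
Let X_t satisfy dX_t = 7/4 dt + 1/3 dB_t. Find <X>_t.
<X>_t = t/9

For an Itô process dX_t = a(t) dt + b(t) dB_t, the quadratic variation is <X>_t = int_0^t b(s)^2 ds (the drift term does not contribute). Here b(s) = 1/3, so
  b(s)^2 = 1/9.
Integrating from 0 to t:
  <X>_t = int_0^t (1/9) ds = t/9.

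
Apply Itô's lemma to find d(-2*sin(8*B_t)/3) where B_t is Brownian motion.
d(-2*sin(8*B_t)/3) = (64*sin(8*B_t)/3) dt + (-16*cos(8*B_t)/3) dB_t

Itô's formula for f(B_t) gives d f(B_t) = f'(B_t) dB_t + (1/2) f''(B_t) dt. Compute derivatives of f(x) = -2*sin(8*x)/3:
  f'(x)  = -16*cos(8*x)/3
  f''(x) = 128*sin(8*x)/3
Substitute x = B_t and multiply the f'' term by 1/2:
  drift     = (1/2) * (128*sin(8*x)/3) evaluated at B_t = 64*sin(8*B_t)/3
  diffusion = (-16*cos(8*x)/3) evaluated at B_t = -16*cos(8*B_t)/3
Therefore d(-2*sin(8*B_t)/3) = (64*sin(8*B_t)/3) dt + (-16*cos(8*B_t)/3) dB_t.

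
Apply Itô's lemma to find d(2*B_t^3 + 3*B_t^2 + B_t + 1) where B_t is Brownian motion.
d(2*B_t^3 + 3*B_t^2 + B_t + 1) = (6*B_t + 3) dt + (6*B_t^2 + 6*B_t + 1) dB_t

Itô's formula for f(B_t) gives d f(B_t) = f'(B_t) dB_t + (1/2) f''(B_t) dt. Compute derivatives of f(x) = 2*x^3 + 3*x^2 + x + 1:
  f'(x)  = 6*x^2 + 6*x + 1
  f''(x) = 12*x + 6
Substitute x = B_t and multiply the f'' term by 1/2:
  drift     = (1/2) * (12*x + 6) evaluated at B_t = 6*B_t + 3
  diffusion = (6*x^2 + 6*x + 1) evaluated at B_t = 6*B_t^2 + 6*B_t + 1
Therefore d(2*B_t^3 + 3*B_t^2 + B_t + 1) = (6*B_t + 3) dt + (6*B_t^2 + 6*B_t + 1) dB_t.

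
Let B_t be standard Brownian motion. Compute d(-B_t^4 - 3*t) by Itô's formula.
d(-B_t^4 - 3*t) = (-6*B_t^2 - 3) dt + (-4*B_t^3) dB_t

Itô's formula for f(t, x): d f(t, B_t) = (f_t + (1/2) f_xx) dt + f_x dB_t. Compute partials of f(t, x) = -3*t - x^4:
  f_t(t,x)  = -3
  f_x(t,x)  = -4*x^3
  f_xx(t,x) = -12*x^2
Assemble drift = f_t + (1/2) f_xx = -6*x^2 - 3 and diffusion = f_x = -4*x^3. Substituting x = B_t:
  d(-B_t^4 - 3*t) = (-6*B_t^2 - 3) dt + (-4*B_t^3) dB_t.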